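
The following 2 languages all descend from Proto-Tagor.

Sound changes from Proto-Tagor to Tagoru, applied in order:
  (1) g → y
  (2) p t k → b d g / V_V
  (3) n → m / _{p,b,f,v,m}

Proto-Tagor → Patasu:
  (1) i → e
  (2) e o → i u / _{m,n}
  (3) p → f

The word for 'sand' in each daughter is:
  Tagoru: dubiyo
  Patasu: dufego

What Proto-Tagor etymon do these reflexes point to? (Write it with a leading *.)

*dupigo

Position 5: Tagoru has y, Patasu has g. Patasu preserves g here (none of its changes turn any other segment into g), so the proto-segment is *g.
Position 3: Tagoru has b, Patasu has f. Taking the neighbouring segments as reconstructed: Tagoru b could go back to *p or *b; Patasu f could go back to *p or *f — the one source consistent with every daughter is *p.
This points to *dupigo. Verify forward in each daughter:
Tagoru: *dupigo
  dupigo → dupiyo   [unconditioned shift]
  dupiyo → dubiyo   [intervocalic voicing]
  dubiyo (rule 3 does not apply)
  giving Tagoru dubiyo.
Patasu: *dupigo
  dupigo → dupego   [vowel merger]
  dupego (rule 2 does not apply)
  dupego → dufego   [unconditioned shift]
  giving Patasu dufego.
*dupigo is the unique common source.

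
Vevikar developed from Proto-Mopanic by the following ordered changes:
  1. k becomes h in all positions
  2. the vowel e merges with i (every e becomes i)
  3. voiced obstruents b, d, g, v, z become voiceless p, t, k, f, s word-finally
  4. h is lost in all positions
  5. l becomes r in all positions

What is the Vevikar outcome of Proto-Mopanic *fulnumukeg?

Vevikar: start from *fulnumukeg.
  rule 1 (unconditioned shift): fulnumukeg → fulnumuheg
  rule 2 (vowel merger): fulnumuheg → fulnumuhig
  rule 3 (final devoicing): fulnumuhig → fulnumuhik
  rule 4 (h-loss): fulnumuhik → fulnumuik
  rule 5 (unconditioned shift): fulnumuik → furnumuik
  ⇒ Vevikar furnumuik

furnumuik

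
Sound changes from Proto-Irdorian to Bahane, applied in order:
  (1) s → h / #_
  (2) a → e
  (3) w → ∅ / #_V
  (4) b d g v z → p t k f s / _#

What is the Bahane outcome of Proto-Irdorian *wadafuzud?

Bahane: *wadafuzud
  wadafuzud (rule 1 does not apply)
  wadafuzud → wedefuzud   [vowel merger]
  wedefuzud → edefuzud   [glide loss]
  edefuzud → edefuzut   [final devoicing]
  giving Bahane edefuzut.

edefuzut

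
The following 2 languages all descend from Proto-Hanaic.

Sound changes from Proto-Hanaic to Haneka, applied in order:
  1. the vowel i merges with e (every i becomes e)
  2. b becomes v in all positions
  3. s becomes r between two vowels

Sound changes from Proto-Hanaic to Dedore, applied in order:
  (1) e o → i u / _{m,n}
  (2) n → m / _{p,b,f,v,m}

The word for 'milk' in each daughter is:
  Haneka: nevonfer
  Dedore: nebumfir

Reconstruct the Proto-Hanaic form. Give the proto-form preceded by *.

Position 4: Haneka has o, Dedore has u. Haneka preserves o here (none of its changes turn any other segment into o), so the proto-segment is *o.
Position 3: Haneka has v, Dedore has b. Dedore preserves b here (none of its changes turn any other segment into b), so the proto-segment is *b.
Continuing position by position gives *nebonfir; check it forward:
Haneka: *nebonfir > nebonfer > nevonfer  (by vowel merger, unconditioned shift)
Dedore: start from *nebonfir.
  rule 1 (pre-nasal raising): nebonfir → nebunfir
  rule 2 (nasal place assimilation): nebunfir → nebumfir
  ⇒ Dedore nebumfir
*nebonfir is the unique common source.

*nebonfir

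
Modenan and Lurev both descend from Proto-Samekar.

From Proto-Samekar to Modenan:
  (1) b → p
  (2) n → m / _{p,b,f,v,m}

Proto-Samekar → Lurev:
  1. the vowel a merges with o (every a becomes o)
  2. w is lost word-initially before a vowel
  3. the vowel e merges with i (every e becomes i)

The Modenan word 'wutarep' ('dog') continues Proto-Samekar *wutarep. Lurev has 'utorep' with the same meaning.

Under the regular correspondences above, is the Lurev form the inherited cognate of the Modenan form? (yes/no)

Derive the expected Lurev reflex of *wutarep:
Lurev: *wutarep
  wutarep → wutorep   [vowel merger]
  wutorep → utorep   [glide loss]
  utorep → utorip   [vowel merger]
  giving Lurev utorip.
The regular Lurev reflex would be 'utorip', but the attested form is 'utorep'. The correspondence is irregular, so they are not cognates (the Lurev form has a different source).

no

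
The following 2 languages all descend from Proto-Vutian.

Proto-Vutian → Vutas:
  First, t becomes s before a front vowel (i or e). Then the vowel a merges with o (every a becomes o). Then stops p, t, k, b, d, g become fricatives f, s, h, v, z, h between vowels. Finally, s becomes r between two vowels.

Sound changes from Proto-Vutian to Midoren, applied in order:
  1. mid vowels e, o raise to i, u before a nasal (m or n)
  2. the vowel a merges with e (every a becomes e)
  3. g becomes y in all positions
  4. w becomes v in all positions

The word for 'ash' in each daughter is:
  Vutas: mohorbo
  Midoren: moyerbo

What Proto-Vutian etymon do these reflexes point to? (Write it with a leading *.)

Position 4: Vutas has o, Midoren has e. Taking the neighbouring segments as reconstructed: Vutas o could go back to *a or *o; Midoren e could go back to *a or *e — the one source consistent with every daughter is *a.
Position 3: Vutas has h, Midoren has y. Taking the neighbouring segments as reconstructed: Vutas h could go back to *k or *g or *h; Midoren y could go back to *g or *y — the one source consistent with every daughter is *g.
The remaining positions agree across the daughters. Check the candidate against every language:
Vutas: *mogarbo > mogorbo > mohorbo  (by vowel merger, intervocalic lenition)
Midoren: *mogarbo
  mogarbo (rule 1 does not apply)
  mogarbo → mogerbo   [vowel merger]
  mogerbo → moyerbo   [unconditioned shift]
  moyerbo (rule 4 does not apply)
  giving Midoren moyerbo.
*mogarbo is the unique common source.

*mogarbo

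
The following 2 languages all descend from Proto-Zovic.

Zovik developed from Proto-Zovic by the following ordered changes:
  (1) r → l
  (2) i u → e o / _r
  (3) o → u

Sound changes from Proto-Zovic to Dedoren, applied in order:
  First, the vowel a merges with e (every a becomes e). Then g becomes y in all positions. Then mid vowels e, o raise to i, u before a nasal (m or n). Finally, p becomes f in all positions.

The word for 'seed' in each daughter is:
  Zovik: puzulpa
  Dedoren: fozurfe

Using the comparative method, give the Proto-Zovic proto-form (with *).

Position 6: Zovik has p, Dedoren has f. Zovik preserves p here (none of its changes turn any other segment into p), so the proto-segment is *p.
Position 2: Zovik has u, Dedoren has o. Dedoren preserves o here (none of its changes turn any other segment into o), so the proto-segment is *o.
Position 1: Zovik has p, Dedoren has f. Zovik preserves p here (none of its changes turn any other segment into p), so the proto-segment is *p.
This points to *pozurpa. Verify forward in each daughter:
Zovik: *pozurpa
  pozurpa → pozulpa   [unconditioned shift]
  pozulpa (rule 2 does not apply)
  pozulpa → puzulpa   [vowel merger]
  giving Zovik puzulpa.
Dedoren: start from *pozurpa.
  rule 1 (vowel merger): pozurpa → pozurpe
  rule 2: no change — pozurpe
  rule 3: no change — pozurpe
  rule 4 (unconditioned shift): pozurpe → fozurfe
  ⇒ Dedoren fozurfe
No other proto-form is consistent with every reflex, so the reconstruction is *pozurpa.

*pozurpa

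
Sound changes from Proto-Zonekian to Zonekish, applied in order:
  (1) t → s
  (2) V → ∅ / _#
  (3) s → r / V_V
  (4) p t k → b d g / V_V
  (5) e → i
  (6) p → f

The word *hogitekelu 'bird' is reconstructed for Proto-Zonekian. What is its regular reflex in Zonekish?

hogirigil

Zonekish: *hogitekelu > hogisekelu > hogisekel > hogirekel > hogiregel > hogirigil  (by unconditioned shift, apocope, rhotacism, intervocalic voicing, vowel merger)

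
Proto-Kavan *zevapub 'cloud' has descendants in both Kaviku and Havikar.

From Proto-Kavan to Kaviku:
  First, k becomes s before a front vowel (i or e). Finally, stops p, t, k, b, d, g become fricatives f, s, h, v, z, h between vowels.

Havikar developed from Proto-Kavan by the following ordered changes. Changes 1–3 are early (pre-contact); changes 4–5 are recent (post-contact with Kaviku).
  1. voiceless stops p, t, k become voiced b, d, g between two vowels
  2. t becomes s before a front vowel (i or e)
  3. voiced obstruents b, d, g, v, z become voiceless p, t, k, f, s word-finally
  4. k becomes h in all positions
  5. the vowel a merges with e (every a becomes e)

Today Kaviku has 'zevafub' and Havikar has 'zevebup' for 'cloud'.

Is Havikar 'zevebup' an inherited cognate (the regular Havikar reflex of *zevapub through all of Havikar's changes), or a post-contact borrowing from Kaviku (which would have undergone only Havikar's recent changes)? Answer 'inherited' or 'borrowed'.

inherited

If inherited, *zevapub would pass through all of Havikar's changes:
Havikar: *zevapub > zevabub > zevabup > zevebup  (by intervocalic voicing, final devoicing, vowel merger)
If borrowed from Kaviku 'zevafub' after the early changes, it would undergo only the recent ones:
  rule 4 (unconditioned shift): no change (zevafub)
  rule 5 (vowel merger): zevafub → zevefub
  ⇒ as a loan: zevefub
Havikar 'zevebup' matches the inherited outcome exactly, so it is an inherited cognate, not a loan.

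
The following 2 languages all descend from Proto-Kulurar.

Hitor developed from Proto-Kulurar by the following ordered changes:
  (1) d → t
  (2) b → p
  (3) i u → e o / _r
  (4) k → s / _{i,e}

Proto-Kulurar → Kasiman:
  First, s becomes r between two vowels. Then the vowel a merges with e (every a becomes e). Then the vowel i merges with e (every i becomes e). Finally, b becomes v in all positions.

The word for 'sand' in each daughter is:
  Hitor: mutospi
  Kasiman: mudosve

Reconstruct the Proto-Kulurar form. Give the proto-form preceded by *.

*mudosbi

Position 7: Hitor has i, Kasiman has e. Hitor preserves i here (none of its changes turn any other segment into i), so the proto-segment is *i.
Position 6: Hitor has p, Kasiman has v. Taking the neighbouring segments as reconstructed: Hitor p could go back to *p or *b; Kasiman v could go back to *b or *v — the one source consistent with every daughter is *b.
Position 3: Hitor has t, Kasiman has d. Kasiman preserves d here (none of its changes turn any other segment into d), so the proto-segment is *d.
The remaining positions agree across the daughters. Check the candidate against every language:
Hitor: *mudosbi > mutosbi > mutospi  (by unconditioned shift, unconditioned shift)
Kasiman: *mudosbi
  mudosbi (rule 1 does not apply)
  mudosbi (rule 2 does not apply)
  mudosbi → mudosbe   [vowel merger]
  mudosbe → mudosve   [unconditioned shift]
  giving Kasiman mudosve.
*mudosbi is the unique common source.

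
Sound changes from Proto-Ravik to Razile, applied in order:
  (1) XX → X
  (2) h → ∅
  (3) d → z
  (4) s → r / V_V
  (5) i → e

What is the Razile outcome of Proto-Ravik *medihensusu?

Razile: *medihensusu > mediensusu > meziensusu > meziensuru > mezeensuru  (by h-loss, unconditioned shift, rhotacism, vowel merger)

mezeensuru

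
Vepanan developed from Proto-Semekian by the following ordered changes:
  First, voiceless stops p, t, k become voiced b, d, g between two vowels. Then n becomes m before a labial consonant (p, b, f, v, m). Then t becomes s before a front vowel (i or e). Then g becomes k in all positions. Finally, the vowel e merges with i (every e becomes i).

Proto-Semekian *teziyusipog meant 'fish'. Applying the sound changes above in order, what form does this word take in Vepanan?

Vepanan: start from *teziyusipog.
  rule 1 (intervocalic voicing): teziyusipog → teziyusibog
  rule 2: no change — teziyusibog
  rule 3 (palatalisation): teziyusibog → seziyusibog
  rule 4 (unconditioned shift): seziyusibog → seziyusibok
  rule 5 (vowel merger): seziyusibok → siziyusibok
  ⇒ Vepanan siziyusibok

siziyusibok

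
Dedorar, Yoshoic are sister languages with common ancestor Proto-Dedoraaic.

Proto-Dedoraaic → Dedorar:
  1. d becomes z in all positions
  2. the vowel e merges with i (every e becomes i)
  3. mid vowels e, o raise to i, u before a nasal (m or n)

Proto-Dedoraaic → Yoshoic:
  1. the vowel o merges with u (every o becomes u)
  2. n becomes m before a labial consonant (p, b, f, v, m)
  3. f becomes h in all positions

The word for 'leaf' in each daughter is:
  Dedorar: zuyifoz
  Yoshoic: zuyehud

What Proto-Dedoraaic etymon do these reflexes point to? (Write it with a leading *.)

Position 6: Dedorar has o, Yoshoic has u. Dedorar preserves o here (none of its changes turn any other segment into o), so the proto-segment is *o.
Position 4: Dedorar has i, Yoshoic has e. Yoshoic preserves e here (none of its changes turn any other segment into e), so the proto-segment is *e.
Continuing position by position gives *zuyefod; check it forward:
Dedorar: *zuyefod > zuyefoz > zuyifoz  (by unconditioned shift, vowel merger)
Yoshoic: *zuyefod > zuyefud > zuyehud  (by vowel merger, unconditioned shift)
No other proto-form is consistent with every reflex, so the reconstruction is *zuyefod.

*zuyefod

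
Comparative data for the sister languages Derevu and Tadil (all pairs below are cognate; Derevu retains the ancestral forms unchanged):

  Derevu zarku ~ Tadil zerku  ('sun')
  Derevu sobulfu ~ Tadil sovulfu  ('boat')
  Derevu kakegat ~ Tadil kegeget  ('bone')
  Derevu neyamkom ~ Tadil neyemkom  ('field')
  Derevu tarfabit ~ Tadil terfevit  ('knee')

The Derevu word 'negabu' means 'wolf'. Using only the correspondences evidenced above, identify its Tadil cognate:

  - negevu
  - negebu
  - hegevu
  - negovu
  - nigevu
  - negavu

negevu

tarfabit ~ terfevit — Derevu a corresponds to Tadil e after a consonant, before a labial obstruent.
sobulfu ~ sovulfu — Derevu b corresponds to Tadil v between vowels (before a back vowel).
Applying these to Derevu 'negabu':
  negabu → negebu   (a→e after a consonant, before a labial obstruent)
  negebu → negevu   (b→v between vowels (before a back vowel))
So the Tadil cognate is 'negevu'.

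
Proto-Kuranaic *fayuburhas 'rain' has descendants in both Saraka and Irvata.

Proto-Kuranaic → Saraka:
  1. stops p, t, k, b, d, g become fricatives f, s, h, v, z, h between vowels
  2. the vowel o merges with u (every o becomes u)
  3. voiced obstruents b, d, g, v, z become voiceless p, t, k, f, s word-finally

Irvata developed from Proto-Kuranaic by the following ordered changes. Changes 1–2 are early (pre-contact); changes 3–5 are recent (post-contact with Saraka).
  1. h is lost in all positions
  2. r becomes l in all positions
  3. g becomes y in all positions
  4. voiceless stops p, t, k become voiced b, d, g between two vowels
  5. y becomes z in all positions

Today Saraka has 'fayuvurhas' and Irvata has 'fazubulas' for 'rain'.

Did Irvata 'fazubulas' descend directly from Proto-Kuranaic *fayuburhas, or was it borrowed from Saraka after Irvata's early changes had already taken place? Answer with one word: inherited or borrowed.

inherited

If inherited, *fayuburhas would pass through all of Irvata's changes:
Irvata: start from *fayuburhas.
  rule 1 (h-loss): fayuburhas → fayuburas
  rule 2 (unconditioned shift): fayuburas → fayubulas
  rule 3: no change — fayubulas
  rule 4: no change — fayubulas
  rule 5 (unconditioned shift): fayubulas → fazubulas
  ⇒ Irvata fazubulas
If borrowed from Saraka 'fayuvurhas' after the early changes, it would undergo only the recent ones:
  rule 3 (unconditioned shift): no change (fayuvurhas)
  rule 4 (intervocalic voicing): no change (fayuvurhas)
  rule 5 (unconditioned shift): fayuvurhas → fazuvurhas
  ⇒ as a loan: fazuvurhas
Irvata 'fazubulas' matches the inherited outcome exactly, so it is an inherited cognate, not a loan.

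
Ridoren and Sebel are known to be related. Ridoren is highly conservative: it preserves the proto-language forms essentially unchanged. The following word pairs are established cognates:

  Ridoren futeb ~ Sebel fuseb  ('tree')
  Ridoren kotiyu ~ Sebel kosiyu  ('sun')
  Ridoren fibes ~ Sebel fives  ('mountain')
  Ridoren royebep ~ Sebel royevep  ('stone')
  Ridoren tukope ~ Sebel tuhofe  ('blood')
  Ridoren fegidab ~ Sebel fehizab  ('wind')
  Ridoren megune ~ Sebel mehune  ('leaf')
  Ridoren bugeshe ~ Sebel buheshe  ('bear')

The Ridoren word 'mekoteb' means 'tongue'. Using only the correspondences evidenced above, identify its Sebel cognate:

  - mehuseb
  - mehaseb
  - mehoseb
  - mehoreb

tukope ~ tuhofe — Ridoren k corresponds to Sebel h between vowels (before a back vowel).
futeb ~ fuseb — Ridoren t corresponds to Sebel s between vowels (before a front vowel).
Applying these to Ridoren 'mekoteb':
  mekoteb → mehoteb   (k→h between vowels (before a back vowel))
  mehoteb → mehoseb   (t→s between vowels (before a front vowel))
So the Sebel cognate is 'mehoseb'.

mehoseb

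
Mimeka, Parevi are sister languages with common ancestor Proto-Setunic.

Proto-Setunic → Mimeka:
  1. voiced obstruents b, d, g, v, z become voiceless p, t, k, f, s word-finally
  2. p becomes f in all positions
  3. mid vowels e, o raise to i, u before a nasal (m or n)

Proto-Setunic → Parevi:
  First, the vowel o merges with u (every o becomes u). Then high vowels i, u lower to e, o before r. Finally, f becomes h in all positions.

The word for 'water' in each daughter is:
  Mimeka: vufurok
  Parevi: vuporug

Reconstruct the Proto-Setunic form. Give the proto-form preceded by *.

Position 6: Mimeka has o, Parevi has u. Mimeka preserves o here (none of its changes turn any other segment into o), so the proto-segment is *o.
Position 4: Mimeka has u, Parevi has o. Taking the neighbouring segments as reconstructed: Mimeka u can only go back to *u; Parevi o could go back to *o or *u — the one source consistent with every daughter is *u.
Verify the candidate proto-form against each daughter:
Mimeka: *vupurog
  vupurog → vupurok   [final devoicing]
  vupurok → vufurok   [unconditioned shift]
  vufurok (rule 3 does not apply)
  giving Mimeka vufurok.
Parevi: *vupurog > vupurug > vuporug  (by vowel merger, pre-rhotic lowering)
Only *vupurog yields all of Mimeka vufurok, Parevi vuporug.

*vupurog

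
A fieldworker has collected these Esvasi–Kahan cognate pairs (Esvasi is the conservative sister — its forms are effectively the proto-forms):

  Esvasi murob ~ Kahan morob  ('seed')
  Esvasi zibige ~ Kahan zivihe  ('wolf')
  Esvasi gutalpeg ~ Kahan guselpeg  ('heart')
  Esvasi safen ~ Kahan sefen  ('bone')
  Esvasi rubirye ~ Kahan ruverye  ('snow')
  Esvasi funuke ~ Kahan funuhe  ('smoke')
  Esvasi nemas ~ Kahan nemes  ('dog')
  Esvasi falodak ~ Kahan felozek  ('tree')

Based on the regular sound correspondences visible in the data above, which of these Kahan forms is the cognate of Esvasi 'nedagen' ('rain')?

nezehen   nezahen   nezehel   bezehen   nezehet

nezehen

falodak ~ felozek — Esvasi d corresponds to Kahan z between vowels (before a back vowel).
gutalpeg ~ guselpeg, nemas ~ nemes — Esvasi a corresponds to Kahan e after a consonant, before a consonant other than r, m, n, p, b, f, v.
zibige ~ zivihe — Esvasi g corresponds to Kahan h between vowels (before a front vowel).
Applying these to Esvasi 'nedagen':
  nedagen → nezagen   (d→z between vowels (before a back vowel))
  nezagen → nezegen   (a→e after a consonant, before a consonant other than r, m, n, p, b, f, v)
  nezegen → nezehen   (g→h between vowels (before a front vowel))
So the Kahan cognate is 'nezehen'.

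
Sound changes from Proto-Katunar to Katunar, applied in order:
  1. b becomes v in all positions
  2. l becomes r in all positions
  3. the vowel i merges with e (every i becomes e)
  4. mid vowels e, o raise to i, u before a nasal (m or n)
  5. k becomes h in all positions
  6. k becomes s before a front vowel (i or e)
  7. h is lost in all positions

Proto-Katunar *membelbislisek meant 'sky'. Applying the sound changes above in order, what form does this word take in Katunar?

mimvervesrese

Katunar: start from *membelbislisek.
  rule 1 (unconditioned shift): membelbislisek → memvelvislisek
  rule 2 (unconditioned shift): memvelvislisek → memvervisrisek
  rule 3 (vowel merger): memvervisrisek → memvervesresek
  rule 4 (pre-nasal raising): memvervesresek → mimvervesresek
  rule 5 (unconditioned shift): mimvervesresek → mimvervesreseh
  rule 6: no change — mimvervesreseh
  rule 7 (h-loss): mimvervesreseh → mimvervesrese
  ⇒ Katunar mimvervesrese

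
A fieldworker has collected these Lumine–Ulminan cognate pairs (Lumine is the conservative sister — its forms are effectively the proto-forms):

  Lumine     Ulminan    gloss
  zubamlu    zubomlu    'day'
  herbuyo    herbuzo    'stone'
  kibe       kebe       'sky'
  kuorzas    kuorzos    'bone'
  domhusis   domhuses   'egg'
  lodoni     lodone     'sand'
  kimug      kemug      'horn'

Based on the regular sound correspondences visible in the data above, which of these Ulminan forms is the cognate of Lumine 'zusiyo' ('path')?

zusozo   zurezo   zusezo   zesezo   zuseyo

domhusis ~ domhuses — Lumine i corresponds to Ulminan e after a consonant, before a consonant other than r, m, n, p, b, f, v.
herbuyo ~ herbuzo — Lumine y corresponds to Ulminan z between vowels (before a back vowel).
Applying these to Lumine 'zusiyo':
  zusiyo → zuseyo   (i→e after a consonant, before a consonant other than r, m, n, p, b, f, v)
  zuseyo → zusezo   (y→z between vowels (before a back vowel))
So the Ulminan cognate is 'zusezo'.

zusezo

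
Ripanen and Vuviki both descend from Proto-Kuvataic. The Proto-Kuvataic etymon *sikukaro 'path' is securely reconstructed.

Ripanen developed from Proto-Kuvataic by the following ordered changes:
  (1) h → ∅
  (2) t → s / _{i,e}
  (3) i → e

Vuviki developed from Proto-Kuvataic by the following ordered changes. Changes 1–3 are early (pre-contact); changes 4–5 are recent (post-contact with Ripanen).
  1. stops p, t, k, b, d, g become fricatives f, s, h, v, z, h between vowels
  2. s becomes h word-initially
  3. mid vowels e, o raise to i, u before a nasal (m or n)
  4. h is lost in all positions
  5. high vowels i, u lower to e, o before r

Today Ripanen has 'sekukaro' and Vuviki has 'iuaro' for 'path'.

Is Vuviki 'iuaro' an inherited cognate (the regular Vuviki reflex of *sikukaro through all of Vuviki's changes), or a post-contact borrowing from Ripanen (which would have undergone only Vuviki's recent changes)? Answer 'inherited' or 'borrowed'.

inherited

If inherited, *sikukaro would pass through all of Vuviki's changes:
Vuviki: *sikukaro > sihuharo > hihuharo > iuaro  (by intervocalic lenition, debuccalisation, h-loss)
If borrowed from Ripanen 'sekukaro' after the early changes, it would undergo only the recent ones:
  rule 4 (h-loss): no change (sekukaro)
  rule 5 (pre-rhotic lowering): no change (sekukaro)
  ⇒ as a loan: sekukaro
Vuviki 'iuaro' matches the inherited outcome exactly, so it is an inherited cognate, not a loan.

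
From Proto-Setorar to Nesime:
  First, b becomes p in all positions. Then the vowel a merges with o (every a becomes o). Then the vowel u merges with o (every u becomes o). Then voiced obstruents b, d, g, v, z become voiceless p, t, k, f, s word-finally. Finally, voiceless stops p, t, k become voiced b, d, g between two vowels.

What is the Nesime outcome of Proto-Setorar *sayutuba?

soyodobo

Nesime: *sayutuba > sayutupa > soyutupo > soyotopo > soyodobo  (by unconditioned shift, vowel merger, vowel merger, intervocalic voicing)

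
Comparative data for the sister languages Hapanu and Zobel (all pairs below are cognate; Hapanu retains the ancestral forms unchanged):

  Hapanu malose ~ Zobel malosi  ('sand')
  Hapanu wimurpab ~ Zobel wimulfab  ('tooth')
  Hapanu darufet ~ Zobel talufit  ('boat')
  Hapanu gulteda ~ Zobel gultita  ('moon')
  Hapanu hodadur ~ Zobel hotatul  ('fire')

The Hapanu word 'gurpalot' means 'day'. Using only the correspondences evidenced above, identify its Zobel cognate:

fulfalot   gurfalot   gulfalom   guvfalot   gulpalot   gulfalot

gulfalot

wimurpab ~ wimulfab — Hapanu r corresponds to Zobel l after a vowel, before a labial obstruent.
wimurpab ~ wimulfab — Hapanu p corresponds to Zobel f after a consonant, before a back vowel.
Applying these to Hapanu 'gurpalot':
  gurpalot → gulpalot   (r→l after a vowel, before a labial obstruent)
  gulpalot → gulfalot   (p→f after a consonant, before a back vowel)
So the Zobel cognate is 'gulfalot'.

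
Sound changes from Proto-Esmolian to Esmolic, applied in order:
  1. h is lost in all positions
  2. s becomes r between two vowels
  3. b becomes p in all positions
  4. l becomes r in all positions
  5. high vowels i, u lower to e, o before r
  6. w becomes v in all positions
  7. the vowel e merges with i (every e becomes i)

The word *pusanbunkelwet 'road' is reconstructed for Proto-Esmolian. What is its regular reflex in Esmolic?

Esmolic: start from *pusanbunkelwet.
  rule 1: no change — pusanbunkelwet
  rule 2 (rhotacism): pusanbunkelwet → puranbunkelwet
  rule 3 (unconditioned shift): puranbunkelwet → puranpunkelwet
  rule 4 (unconditioned shift): puranpunkelwet → puranpunkerwet
  rule 5 (pre-rhotic lowering): puranpunkerwet → poranpunkerwet
  rule 6 (unconditioned shift): poranpunkerwet → poranpunkervet
  rule 7 (vowel merger): poranpunkervet → poranpunkirvit
  ⇒ Esmolic poranpunkirvit

poranpunkirvit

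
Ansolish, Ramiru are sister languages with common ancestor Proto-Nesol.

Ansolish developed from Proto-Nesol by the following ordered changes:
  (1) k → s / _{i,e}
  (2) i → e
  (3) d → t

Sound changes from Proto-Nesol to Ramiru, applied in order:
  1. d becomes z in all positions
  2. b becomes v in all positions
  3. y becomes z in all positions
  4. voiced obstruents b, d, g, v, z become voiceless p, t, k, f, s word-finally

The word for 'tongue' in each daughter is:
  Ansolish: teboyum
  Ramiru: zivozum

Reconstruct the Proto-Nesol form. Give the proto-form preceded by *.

*diboyum

Position 2: Ansolish has e, Ramiru has i. Ramiru preserves i here (none of its changes turn any other segment into i), so the proto-segment is *i.
Position 1: Ansolish has t, Ramiru has z. Taking the neighbouring segments as reconstructed: Ansolish t could go back to *t or *d; Ramiru z could go back to *d or *z or *y — the one source consistent with every daughter is *d.
Position 5: Ansolish has y, Ramiru has z. Ansolish preserves y here (none of its changes turn any other segment into y), so the proto-segment is *y.
This points to *diboyum. Verify forward in each daughter:
Ansolish: start from *diboyum.
  rule 1: no change — diboyum
  rule 2 (vowel merger): diboyum → deboyum
  rule 3 (unconditioned shift): deboyum → teboyum
  ⇒ Ansolish teboyum
Ramiru: *diboyum
  diboyum → ziboyum   [unconditioned shift]
  ziboyum → zivoyum   [unconditioned shift]
  zivoyum → zivozum   [unconditioned shift]
  zivozum (rule 4 does not apply)
  giving Ramiru zivozum.
Only *diboyum yields all of Ansolish teboyum, Ramiru zivozum.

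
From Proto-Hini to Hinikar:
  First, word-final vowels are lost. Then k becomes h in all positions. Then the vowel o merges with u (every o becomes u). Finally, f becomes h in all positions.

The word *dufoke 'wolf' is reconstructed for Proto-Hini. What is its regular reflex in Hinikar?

Hinikar: *dufoke > dufok > dufoh > dufuh > duhuh  (by apocope, unconditioned shift, vowel merger, unconditioned shift)

duhuh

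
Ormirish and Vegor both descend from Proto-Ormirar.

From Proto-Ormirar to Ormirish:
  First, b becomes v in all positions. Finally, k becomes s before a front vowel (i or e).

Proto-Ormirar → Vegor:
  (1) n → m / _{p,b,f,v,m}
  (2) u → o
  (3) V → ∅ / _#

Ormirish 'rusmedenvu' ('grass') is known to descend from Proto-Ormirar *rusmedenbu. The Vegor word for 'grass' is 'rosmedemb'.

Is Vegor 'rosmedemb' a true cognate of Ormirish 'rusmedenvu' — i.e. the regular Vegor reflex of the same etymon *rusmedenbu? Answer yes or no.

yes

Derive the expected Vegor reflex of *rusmedenbu:
Vegor: start from *rusmedenbu.
  rule 1 (nasal place assimilation): rusmedenbu → rusmedembu
  rule 2 (vowel merger): rusmedembu → rosmedembo
  rule 3 (apocope): rosmedembo → rosmedemb
  ⇒ Vegor rosmedemb
Vegor 'rosmedemb' matches the regular reflex exactly, so the pair is cognate.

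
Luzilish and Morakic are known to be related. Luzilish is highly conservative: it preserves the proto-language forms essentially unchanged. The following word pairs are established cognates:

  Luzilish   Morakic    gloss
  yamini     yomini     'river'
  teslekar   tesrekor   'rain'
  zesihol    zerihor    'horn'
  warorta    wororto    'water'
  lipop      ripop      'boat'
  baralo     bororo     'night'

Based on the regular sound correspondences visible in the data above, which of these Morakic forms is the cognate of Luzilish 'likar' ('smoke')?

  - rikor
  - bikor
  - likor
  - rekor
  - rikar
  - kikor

rikor

lipop ~ ripop — Luzilish l corresponds to Morakic r word-initially before a front vowel.
teslekar ~ tesrekor, warorta ~ wororto — Luzilish a corresponds to Morakic o after a consonant, before r.
Applying these to Luzilish 'likar':
  likar → rikar   (l→r word-initially before a front vowel)
  rikar → rikor   (a→o after a consonant, before r)
So the Morakic cognate is 'rikor'.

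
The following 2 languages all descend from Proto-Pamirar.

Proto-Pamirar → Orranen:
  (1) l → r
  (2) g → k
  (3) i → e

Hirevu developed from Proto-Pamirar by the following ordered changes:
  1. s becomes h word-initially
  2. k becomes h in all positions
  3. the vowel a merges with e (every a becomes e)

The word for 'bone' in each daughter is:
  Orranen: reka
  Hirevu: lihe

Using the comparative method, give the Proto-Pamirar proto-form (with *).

Position 3: Orranen has k, Hirevu has h. Taking the neighbouring segments as reconstructed: Orranen k could go back to *k or *g; Hirevu h could go back to *k or *h — the one source consistent with every daughter is *k.
Position 1: Orranen has r, Hirevu has l. Hirevu preserves l here (none of its changes turn any other segment into l), so the proto-segment is *l.
Continuing position by position gives *lika; check it forward:
Orranen: *lika > rika > reka  (by unconditioned shift, vowel merger)
Hirevu: *lika
  lika (rule 1 does not apply)
  lika → liha   [unconditioned shift]
  liha → lihe   [vowel merger]
  giving Hirevu lihe.
*lika is the unique common source.

*lika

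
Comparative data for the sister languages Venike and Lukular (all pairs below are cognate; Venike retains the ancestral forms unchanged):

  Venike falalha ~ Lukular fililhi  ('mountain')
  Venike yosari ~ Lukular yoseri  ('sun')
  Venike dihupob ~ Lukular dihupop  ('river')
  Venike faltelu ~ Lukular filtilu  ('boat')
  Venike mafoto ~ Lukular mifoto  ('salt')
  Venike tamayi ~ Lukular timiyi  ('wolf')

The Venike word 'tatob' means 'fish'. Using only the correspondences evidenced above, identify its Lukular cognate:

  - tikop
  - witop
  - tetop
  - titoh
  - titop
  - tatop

falalha ~ fililhi, faltelu ~ filtilu — Venike a corresponds to Lukular i after a consonant, before a consonant other than r, m, n, p, b, f, v.
dihupob ~ dihupop — Venike b corresponds to Lukular p word-finally.
Applying these to Venike 'tatob':
  tatob → titob   (a→i after a consonant, before a consonant other than r, m, n, p, b, f, v)
  titob → titop   (b→p word-finally)
So the Lukular cognate is 'titop'.

titop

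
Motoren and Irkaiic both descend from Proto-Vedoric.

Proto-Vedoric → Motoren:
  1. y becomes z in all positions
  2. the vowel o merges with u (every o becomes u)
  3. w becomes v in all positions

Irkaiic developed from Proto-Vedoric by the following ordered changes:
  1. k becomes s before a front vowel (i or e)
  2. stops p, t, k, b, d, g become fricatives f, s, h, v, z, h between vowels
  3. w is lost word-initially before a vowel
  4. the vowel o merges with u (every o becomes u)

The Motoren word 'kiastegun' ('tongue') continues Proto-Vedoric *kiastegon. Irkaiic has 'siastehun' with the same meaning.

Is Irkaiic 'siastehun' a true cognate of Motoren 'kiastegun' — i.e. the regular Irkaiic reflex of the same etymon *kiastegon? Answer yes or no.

Derive the expected Irkaiic reflex of *kiastegon:
Irkaiic: start from *kiastegon.
  rule 1 (palatalisation): kiastegon → siastegon
  rule 2 (intervocalic lenition): siastegon → siastehon
  rule 3: no change — siastehon
  rule 4 (vowel merger): siastehon → siastehun
  ⇒ Irkaiic siastehun
Irkaiic 'siastehun' matches the regular reflex exactly, so the pair is cognate.

yes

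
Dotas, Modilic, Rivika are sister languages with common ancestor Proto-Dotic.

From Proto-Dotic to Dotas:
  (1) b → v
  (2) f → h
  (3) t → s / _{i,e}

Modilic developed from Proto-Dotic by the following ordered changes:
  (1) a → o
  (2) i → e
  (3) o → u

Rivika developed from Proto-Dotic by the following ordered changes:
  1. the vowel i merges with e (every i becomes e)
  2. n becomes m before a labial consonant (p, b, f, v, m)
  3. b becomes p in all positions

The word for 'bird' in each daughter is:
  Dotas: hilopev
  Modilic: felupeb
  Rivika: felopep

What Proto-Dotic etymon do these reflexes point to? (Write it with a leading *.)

Position 1: Dotas has h, Modilic has f, Rivika has f. Modilic preserves f here (none of its changes turn any other segment into f), so the proto-segment is *f.
Position 2: Dotas has i, Modilic has e, Rivika has e. Dotas preserves i here (none of its changes turn any other segment into i), so the proto-segment is *i.
This points to *filopeb. Verify forward in each daughter:
Dotas: *filopeb
  filopeb → filopev   [unconditioned shift]
  filopev → hilopev   [unconditioned shift]
  hilopev (rule 3 does not apply)
  giving Dotas hilopev.
Modilic: *filopeb > felopeb > felupeb  (by vowel merger, vowel merger)
Rivika: start from *filopeb.
  rule 1 (vowel merger): filopeb → felopeb
  rule 2: no change — felopeb
  rule 3 (unconditioned shift): felopeb → felopep
  ⇒ Rivika felopep
No other proto-form is consistent with every reflex, so the reconstruction is *filopeb.

*filopeb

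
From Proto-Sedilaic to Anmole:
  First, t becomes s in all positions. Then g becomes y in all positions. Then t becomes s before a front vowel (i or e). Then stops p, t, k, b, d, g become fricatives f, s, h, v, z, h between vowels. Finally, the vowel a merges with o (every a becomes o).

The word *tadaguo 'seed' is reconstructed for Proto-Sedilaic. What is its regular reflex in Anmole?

sozoyuo

Anmole: *tadaguo > sadaguo > sadayuo > sazayuo > sozoyuo  (by unconditioned shift, unconditioned shift, intervocalic lenition, vowel merger)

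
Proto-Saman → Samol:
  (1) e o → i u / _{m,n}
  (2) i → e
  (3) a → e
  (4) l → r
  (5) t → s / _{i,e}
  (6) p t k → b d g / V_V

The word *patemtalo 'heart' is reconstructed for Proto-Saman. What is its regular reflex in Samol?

pesemsero

Samol: *patemtalo
  patemtalo → patimtalo   [pre-nasal raising]
  patimtalo → patemtalo   [vowel merger]
  patemtalo → petemtelo   [vowel merger]
  petemtelo → petemtero   [unconditioned shift]
  petemtero → pesemsero   [palatalisation]
  pesemsero (rule 6 does not apply)
  giving Samol pesemsero.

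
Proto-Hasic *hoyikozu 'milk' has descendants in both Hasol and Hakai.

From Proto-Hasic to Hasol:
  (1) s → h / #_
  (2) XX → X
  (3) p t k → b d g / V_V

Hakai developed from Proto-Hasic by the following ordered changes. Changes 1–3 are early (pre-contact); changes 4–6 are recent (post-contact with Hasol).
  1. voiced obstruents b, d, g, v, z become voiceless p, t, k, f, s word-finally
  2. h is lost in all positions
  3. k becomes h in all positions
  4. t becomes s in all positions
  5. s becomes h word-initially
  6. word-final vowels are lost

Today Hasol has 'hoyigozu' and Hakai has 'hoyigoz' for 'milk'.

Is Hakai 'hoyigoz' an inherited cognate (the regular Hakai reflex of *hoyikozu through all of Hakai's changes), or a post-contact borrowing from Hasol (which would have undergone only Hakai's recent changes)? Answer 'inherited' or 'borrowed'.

borrowed

If inherited, *hoyikozu would pass through all of Hakai's changes:
Hakai: *hoyikozu
  hoyikozu (rule 1 does not apply)
  hoyikozu → oyikozu   [h-loss]
  oyikozu → oyihozu   [unconditioned shift]
  oyihozu (rule 4 does not apply)
  oyihozu (rule 5 does not apply)
  oyihozu → oyihoz   [apocope]
  giving Hakai oyihoz.
If borrowed from Hasol 'hoyigozu' after the early changes, it would undergo only the recent ones:
  rule 4 (unconditioned shift): no change (hoyigozu)
  rule 5 (debuccalisation): no change (hoyigozu)
  rule 6 (apocope): hoyigozu → hoyigoz
  ⇒ as a loan: hoyigoz
Hakai 'hoyigoz' matches the loan outcome 'hoyigoz', not the inherited 'oyihoz' — it skipped the early Hakai changes, so it was borrowed from Hasol.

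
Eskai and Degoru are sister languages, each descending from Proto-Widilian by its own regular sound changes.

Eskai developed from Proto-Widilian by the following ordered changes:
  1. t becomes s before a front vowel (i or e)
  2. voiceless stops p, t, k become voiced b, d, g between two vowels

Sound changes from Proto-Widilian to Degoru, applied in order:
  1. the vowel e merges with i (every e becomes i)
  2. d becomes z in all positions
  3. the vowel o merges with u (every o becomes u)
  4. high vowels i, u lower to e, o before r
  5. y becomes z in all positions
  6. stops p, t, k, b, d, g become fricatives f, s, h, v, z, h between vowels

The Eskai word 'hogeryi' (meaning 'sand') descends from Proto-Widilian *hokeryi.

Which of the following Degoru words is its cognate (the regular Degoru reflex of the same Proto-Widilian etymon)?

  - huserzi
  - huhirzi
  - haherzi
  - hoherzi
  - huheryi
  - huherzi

huherzi

Degoru: *hokeryi > hokiryi > hukiryi > hukeryi > hukerzi > huherzi  (by vowel merger, vowel merger, pre-rhotic lowering, unconditioned shift, intervocalic lenition)
Only 'huherzi' matches the regular Degoru development of *hokeryi.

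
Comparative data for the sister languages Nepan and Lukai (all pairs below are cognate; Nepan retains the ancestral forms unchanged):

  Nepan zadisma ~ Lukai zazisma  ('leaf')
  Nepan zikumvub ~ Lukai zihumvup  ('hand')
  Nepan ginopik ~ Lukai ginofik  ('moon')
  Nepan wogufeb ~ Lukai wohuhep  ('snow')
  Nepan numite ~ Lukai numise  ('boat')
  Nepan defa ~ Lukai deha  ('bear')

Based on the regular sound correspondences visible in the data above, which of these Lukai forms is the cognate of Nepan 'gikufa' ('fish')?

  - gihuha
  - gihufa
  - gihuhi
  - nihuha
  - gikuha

gihuha

zikumvub ~ zihumvup — Nepan k corresponds to Lukai h between vowels (before a back vowel).
defa ~ deha — Nepan f corresponds to Lukai h between vowels (before a back vowel).
Applying these to Nepan 'gikufa':
  gikufa → gihufa   (k→h between vowels (before a back vowel))
  gihufa → gihuha   (f→h between vowels (before a back vowel))
So the Lukai cognate is 'gihuha'.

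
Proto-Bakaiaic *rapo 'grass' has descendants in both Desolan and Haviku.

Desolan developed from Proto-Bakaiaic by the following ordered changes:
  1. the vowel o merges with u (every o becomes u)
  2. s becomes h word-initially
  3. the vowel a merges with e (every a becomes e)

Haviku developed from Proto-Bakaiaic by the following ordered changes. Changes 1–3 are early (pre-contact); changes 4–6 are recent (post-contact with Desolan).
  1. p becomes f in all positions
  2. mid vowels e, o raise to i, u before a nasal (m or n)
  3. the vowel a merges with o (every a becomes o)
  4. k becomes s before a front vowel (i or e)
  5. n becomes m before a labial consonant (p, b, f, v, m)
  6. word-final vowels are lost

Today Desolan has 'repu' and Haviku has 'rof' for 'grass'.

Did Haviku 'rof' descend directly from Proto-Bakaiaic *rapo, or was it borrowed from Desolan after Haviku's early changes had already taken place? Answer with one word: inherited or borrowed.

inherited

If inherited, *rapo would pass through all of Haviku's changes:
Haviku: *rapo
  rapo → rafo   [unconditioned shift]
  rafo (rule 2 does not apply)
  rafo → rofo   [vowel merger]
  rofo (rule 4 does not apply)
  rofo (rule 5 does not apply)
  rofo → rof   [apocope]
  giving Haviku rof.
If borrowed from Desolan 'repu' after the early changes, it would undergo only the recent ones:
  rule 4 (palatalisation): no change (repu)
  rule 5 (nasal place assimilation): no change (repu)
  rule 6 (apocope): repu → rep
  ⇒ as a loan: rep
Haviku 'rof' matches the inherited outcome exactly, so it is an inherited cognate, not a loan.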